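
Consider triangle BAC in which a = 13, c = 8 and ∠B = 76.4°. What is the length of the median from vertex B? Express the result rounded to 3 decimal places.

By the law of cosines, b² = a² + c² − 2·a·c·cos B = 184.09, so b ≈ 13.568.
Median from B: ½√(2·a² + 2·c² − b²) ≈ 8.3951.

m_B ≈ 8.395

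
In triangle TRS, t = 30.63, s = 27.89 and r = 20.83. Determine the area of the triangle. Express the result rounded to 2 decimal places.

Semiperimeter p = (30.63 + 20.83 + 27.89)/2 = 39.675.
Heron's formula: area = √(39.675·9.045·18.845·11.785) ≈ 282.31.

282.31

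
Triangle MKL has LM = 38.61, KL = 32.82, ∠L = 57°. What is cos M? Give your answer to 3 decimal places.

By the law of cosines, MK² = KL² + LM² − 2·KL·LM·cos L = 1187.6, so MK ≈ 34.461.
Law of cosines again: cos M = (LM² + MK² − KL²)/(2·LM·MK) ≈ 0.60169, so ∠M ≈ 53.01°.

0.602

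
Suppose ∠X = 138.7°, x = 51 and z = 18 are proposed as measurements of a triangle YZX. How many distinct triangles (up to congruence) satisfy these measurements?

1

z·sin X = 18·sin(138.7°) ≈ 11.88.
Since ∠X is not acute, a triangle exists only if x > z; here x > z, so there is exactly one triangle.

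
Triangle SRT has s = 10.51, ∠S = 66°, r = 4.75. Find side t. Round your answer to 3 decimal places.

11.504

Law of sines: sin R = r·sin S/s ≈ 0.41288.
Since s ≥ r, only the acute value applies: ∠R ≈ 24.39°.
Then ∠T = 180° − ∠S − ∠R ≈ 89.61°.
Law of sines gives t = s·sin T/sin S ≈ 11.504.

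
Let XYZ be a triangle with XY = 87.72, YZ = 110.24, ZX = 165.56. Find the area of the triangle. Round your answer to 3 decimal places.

Semiperimeter s = (110.24 + 165.56 + 87.72)/2 = 181.76.
Heron's formula: area = √(181.76·71.52·16.2·94.04) ≈ 4450.2.

4450.171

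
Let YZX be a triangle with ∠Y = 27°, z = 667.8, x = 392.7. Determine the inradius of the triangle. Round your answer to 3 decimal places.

r ≈ 83.550

By the law of cosines, y² = z² + x² − 2·z·x·cos Y = 1.3285e+05, so y ≈ 364.48.
Area = ½·z·x·sin Y ≈ 59528.
Semiperimeter s = (364.48+667.8+392.7)/2 = 712.49.
Inradius = area/s = 59528/712.49 ≈ 83.55.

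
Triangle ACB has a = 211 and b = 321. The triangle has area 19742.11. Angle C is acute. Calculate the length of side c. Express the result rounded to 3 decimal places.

From area = ½·b·a·sin C, we get sin C = 2·area/(b·a) ≈ 0.58296.
Taking the acute solution, ∠C ≈ 0.622 rad.
Law of cosines then gives c ≈ 193.65.

193.646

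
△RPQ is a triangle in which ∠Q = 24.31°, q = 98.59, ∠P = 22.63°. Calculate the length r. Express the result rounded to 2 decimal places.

The third angle is ∠R = 180° − ∠P − ∠Q = 133.06°.
Law of sines: r = q·sin R/sin Q ≈ 174.98.

174.98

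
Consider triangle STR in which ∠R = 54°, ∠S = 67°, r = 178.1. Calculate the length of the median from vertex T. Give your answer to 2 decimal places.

The third angle is ∠T = 180° − ∠R − ∠S = 59.00°.
Law of sines: s = r·sin S/sin R ≈ 202.64.
Law of sines: t = r·sin T/sin R ≈ 188.7.
Median from T: ½√(2·r² + 2·s² − t²) ≈ 165.8.

m_T ≈ 165.80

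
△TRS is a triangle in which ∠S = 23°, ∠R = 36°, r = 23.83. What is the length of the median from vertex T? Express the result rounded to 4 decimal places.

10.3678

The third angle is ∠T = 180° − ∠R − ∠S = 121.00°.
Law of sines: t = r·sin T/sin R ≈ 34.751.
Law of sines: s = r·sin S/sin R ≈ 15.841.
Median from T: ½√(2·r² + 2·s² − t²) ≈ 10.368.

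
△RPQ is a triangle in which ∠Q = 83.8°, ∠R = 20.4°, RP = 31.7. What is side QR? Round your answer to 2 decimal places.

30.91

The third angle is ∠P = 180° − ∠Q − ∠R = 75.80°.
Law of sines: QR = RP·sin P/sin Q ≈ 30.912.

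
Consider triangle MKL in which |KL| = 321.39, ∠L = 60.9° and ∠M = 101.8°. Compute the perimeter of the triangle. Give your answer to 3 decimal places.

The third angle is ∠K = 180° − ∠L − ∠M = 17.30°.
Law of sines: |LM| = |KL|·sin K/sin M ≈ 97.637.
Law of sines: |MK| = |KL|·sin L/sin M ≈ 286.88.
Semiperimeter s = (321.39+97.637+286.88)/2 = 352.96.
Perimeter = 321.39 + 97.637 + 286.88 = 705.91.

perimeter ≈ 705.911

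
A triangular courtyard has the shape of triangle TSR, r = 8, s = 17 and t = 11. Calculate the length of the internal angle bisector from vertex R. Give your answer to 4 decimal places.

t_R ≈ 13.1048

By the law of cosines, cos R = (t² + s² − r²) / (2·t·s) ≈ 0.92513, so ∠R ≈ 0.389 rad.
The bisector from R has length 2·t·s·cos(∠R/2)/(t+s) ≈ 13.105.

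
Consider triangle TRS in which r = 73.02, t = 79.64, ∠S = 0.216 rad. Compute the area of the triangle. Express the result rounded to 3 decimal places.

area ≈ 623.181

Area = ½·t·r·sin S ≈ 623.18.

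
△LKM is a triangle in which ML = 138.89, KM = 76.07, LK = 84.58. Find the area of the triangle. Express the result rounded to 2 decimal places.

Semiperimeter s = (76.07 + 138.89 + 84.58)/2 = 149.77.
Heron's formula: area = √(149.77·73.7·10.88·65.19) ≈ 2798.

area ≈ 2798.02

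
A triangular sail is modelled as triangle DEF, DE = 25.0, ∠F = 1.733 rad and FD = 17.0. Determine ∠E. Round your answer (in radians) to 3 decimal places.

∠E ≈ 0.736 rad

Law of sines: sin E = FD·sin F/DE ≈ 0.67107.
Since DE ≥ FD, only the acute value applies: ∠E ≈ 0.736 rad.
Then ∠D = π − ∠F − ∠E ≈ 0.673 rad.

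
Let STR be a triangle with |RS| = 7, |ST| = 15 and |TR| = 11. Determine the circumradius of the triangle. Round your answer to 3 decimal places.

By the law of cosines, cos S = (|RS|² + |ST|² − |TR|²) / (2·|RS|·|ST|) ≈ 0.72857, so ∠S ≈ 43.23°.
Circumradius = |TR|/(2 sin S) ≈ 8.0296.

8.030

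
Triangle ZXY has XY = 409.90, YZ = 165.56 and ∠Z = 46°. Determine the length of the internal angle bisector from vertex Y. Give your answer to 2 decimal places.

Law of sines: sin X = YZ·sin Z/XY ≈ 0.29054.
Since XY ≥ YZ, only the acute value applies: ∠X ≈ 16.89°.
Then ∠Y = 180° − ∠Z − ∠X ≈ 117.11°.
Law of sines gives ZX = XY·sin Y/sin Z ≈ 507.23.
The bisector from Y has length 2·XY·YZ·cos(∠Y/2)/(XY+YZ) ≈ 123.04.

123.04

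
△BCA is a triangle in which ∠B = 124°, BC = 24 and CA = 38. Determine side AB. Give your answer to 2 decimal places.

Law of sines: sin A = BC·sin B/CA ≈ 0.52360.
Since CA ≥ BC, only the acute value applies: ∠A ≈ 31.57°.
Then ∠C = 180° − ∠B − ∠A ≈ 24.43°.
Law of sines gives AB = CA·sin C/sin B ≈ 18.954.

18.95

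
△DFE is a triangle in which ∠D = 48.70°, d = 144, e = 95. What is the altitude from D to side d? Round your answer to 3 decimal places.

Law of sines: sin E = e·sin D/d ≈ 0.49563.
Since d ≥ e, only the acute value applies: ∠E ≈ 29.71°.
Then ∠F = 180° − ∠D − ∠E ≈ 101.59°.
Law of sines gives f = d·sin F/sin D ≈ 187.77.
Area = ½·d·e·sin F ≈ 6700.6.
The altitude from D has length 2·area/d ≈ 93.063.

93.063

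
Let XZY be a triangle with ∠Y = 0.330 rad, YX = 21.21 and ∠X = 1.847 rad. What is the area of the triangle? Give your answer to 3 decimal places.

The third angle is ∠Z = π − ∠Y − ∠X = 0.965 rad.
Law of sines: ZY = YX·sin X/sin Z ≈ 24.83.
Law of sines: XZ = YX·sin Y/sin Z ≈ 8.3631.
Area = ½·YX·ZY·sin Y ≈ 85.329.

85.329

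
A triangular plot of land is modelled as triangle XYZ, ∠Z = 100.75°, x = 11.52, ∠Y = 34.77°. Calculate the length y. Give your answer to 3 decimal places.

9.376

The third angle is ∠X = 180° − ∠Y − ∠Z = 44.48°.
Law of sines: y = x·sin Y/sin X ≈ 9.3764.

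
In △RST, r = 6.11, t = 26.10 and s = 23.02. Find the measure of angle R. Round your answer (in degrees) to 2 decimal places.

By the law of cosines, cos R = (s² + t² − r²) / (2·s·t) ≈ 0.97683, so ∠R ≈ 12.36°.

∠R ≈ 12.36°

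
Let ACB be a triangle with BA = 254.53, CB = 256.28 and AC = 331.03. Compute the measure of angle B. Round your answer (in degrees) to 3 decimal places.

By the law of cosines, cos B = (CB² + BA² − AC²) / (2·CB·BA) ≈ 0.16008, so ∠B ≈ 80.79°.

∠B ≈ 80.789°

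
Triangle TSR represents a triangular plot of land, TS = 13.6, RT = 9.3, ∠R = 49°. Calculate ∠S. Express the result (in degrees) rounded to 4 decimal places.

Law of sines: sin S = RT·sin R/TS ≈ 0.51609.
Since TS ≥ RT, only the acute value applies: ∠S ≈ 31.07°.
Then ∠T = 180° − ∠R − ∠S ≈ 99.93°.

31.0702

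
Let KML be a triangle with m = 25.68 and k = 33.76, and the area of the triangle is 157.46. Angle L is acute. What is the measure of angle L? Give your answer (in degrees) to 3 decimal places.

∠L ≈ 21.300°

From area = ½·k·m·sin L, we get sin L = 2·area/(k·m) ≈ 0.36325.
Taking the acute solution, ∠L ≈ 21.30°.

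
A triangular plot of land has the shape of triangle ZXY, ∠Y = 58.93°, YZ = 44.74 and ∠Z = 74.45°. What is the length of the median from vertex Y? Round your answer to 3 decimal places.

The third angle is ∠X = 180° − ∠Y − ∠Z = 46.62°.
Law of sines: XY = YZ·sin Z/sin X ≈ 59.303.
Law of sines: ZX = YZ·sin Y/sin X ≈ 52.725.
Median from Y: ½√(2·XY² + 2·YZ² − ZX²) ≈ 45.434.

m_Y ≈ 45.434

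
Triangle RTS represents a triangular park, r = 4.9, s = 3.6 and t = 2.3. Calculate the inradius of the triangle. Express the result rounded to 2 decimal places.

Semiperimeter p = (4.9 + 2.3 + 3.6)/2 = 5.4.
Heron's formula: area = √(5.4·0.5·3.1·1.8) ≈ 3.8815.
Inradius = area/p = 3.8815/5.4 ≈ 0.7188.

0.72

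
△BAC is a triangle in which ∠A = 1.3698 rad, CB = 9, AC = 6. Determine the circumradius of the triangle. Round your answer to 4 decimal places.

4.5925

Law of sines: sin B = AC·sin A/CB ≈ 0.65325.
Since CB ≥ AC, only the acute value applies: ∠B ≈ 0.7119 rad.
Then ∠C = π − ∠A − ∠B ≈ 1.0599 rad.
Law of sines gives BA = CB·sin C/sin A ≈ 8.0122.
Circumradius = CB/(2 sin A) ≈ 4.5925.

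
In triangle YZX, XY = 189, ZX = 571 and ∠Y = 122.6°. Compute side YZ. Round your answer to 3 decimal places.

446.523

Law of sines: sin Z = XY·sin Y/ZX ≈ 0.27885.
Since ZX ≥ XY, only the acute value applies: ∠Z ≈ 16.19°.
Then ∠X = 180° − ∠Y − ∠Z ≈ 41.21°.
Law of sines gives YZ = ZX·sin X/sin Y ≈ 446.52.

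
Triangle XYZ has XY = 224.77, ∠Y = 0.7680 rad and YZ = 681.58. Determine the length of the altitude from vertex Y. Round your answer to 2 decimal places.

196.05

By the law of cosines, ZX² = XY² + YZ² − 2·XY·YZ·cos Y = 2.9468e+05, so ZX ≈ 542.84.
Area = ½·XY·YZ·sin Y ≈ 53213.
The altitude from Y has length 2·area/ZX ≈ 196.05.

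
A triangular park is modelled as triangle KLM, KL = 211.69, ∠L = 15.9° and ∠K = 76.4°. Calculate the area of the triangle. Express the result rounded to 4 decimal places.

The third angle is ∠M = 180° − ∠K − ∠L = 87.70°.
Law of sines: LM = KL·sin K/sin M ≈ 205.92.
Law of sines: MK = KL·sin L/sin M ≈ 58.041.
Area = ½·KL·LM·sin L ≈ 5971.1.

5971.1153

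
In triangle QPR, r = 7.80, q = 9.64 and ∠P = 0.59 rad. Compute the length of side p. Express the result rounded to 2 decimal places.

5.37

By the law of cosines, p² = r² + q² − 2·r·q·cos P = 28.809, so p ≈ 5.3674.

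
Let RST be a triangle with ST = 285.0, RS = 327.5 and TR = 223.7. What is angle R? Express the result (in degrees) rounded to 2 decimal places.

∠R ≈ 58.72°

By the law of cosines, cos R = (TR² + RS² − ST²) / (2·TR·RS) ≈ 0.51919, so ∠R ≈ 58.72°.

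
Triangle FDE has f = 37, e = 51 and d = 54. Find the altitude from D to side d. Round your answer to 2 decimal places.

Semiperimeter s = (37 + 54 + 51)/2 = 71.
Heron's formula: area = √(71·34·17·20) ≈ 905.96.
The altitude from D has length 2·area/d ≈ 33.554.

33.55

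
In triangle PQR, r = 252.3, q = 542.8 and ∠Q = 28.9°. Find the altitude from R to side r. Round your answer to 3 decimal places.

Law of sines: sin R = r·sin Q/q ≈ 0.22464.
Since q ≥ r, only the acute value applies: ∠R ≈ 12.98°.
Then ∠P = 180° − ∠Q − ∠R ≈ 138.12°.
Law of sines gives p = q·sin P/sin Q ≈ 749.81.
Area = ½·q·r·sin P ≈ 45713.
The altitude from R has length 2·area/r ≈ 362.37.

362.369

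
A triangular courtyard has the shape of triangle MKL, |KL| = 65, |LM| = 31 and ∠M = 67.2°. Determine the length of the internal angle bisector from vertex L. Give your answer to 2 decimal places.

t_L ≈ 30.52

Law of sines: sin K = |LM|·sin M/|KL| ≈ 0.43966.
Since |KL| ≥ |LM|, only the acute value applies: ∠K ≈ 26.08°.
Then ∠L = 180° − ∠M − ∠K ≈ 86.72°.
Law of sines gives |MK| = |KL|·sin L/sin M ≈ 70.394.
The bisector from L has length 2·|KL|·|LM|·cos(∠L/2)/(|KL|+|LM|) ≈ 30.522.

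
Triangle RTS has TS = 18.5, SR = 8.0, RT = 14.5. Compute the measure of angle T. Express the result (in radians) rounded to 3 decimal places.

By the law of cosines, cos T = (RT² + TS² − SR²) / (2·RT·TS) ≈ 0.91053, so ∠T ≈ 0.426 rad.

0.426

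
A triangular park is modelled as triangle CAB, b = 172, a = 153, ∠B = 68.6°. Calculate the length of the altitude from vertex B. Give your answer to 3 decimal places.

Law of sines: sin A = a·sin B/b ≈ 0.82821.
Since b ≥ a, only the acute value applies: ∠A ≈ 55.91°.
Then ∠C = 180° − ∠B − ∠A ≈ 55.49°.
Law of sines gives c = b·sin C/sin B ≈ 152.22.
Area = ½·b·a·sin C ≈ 10842.
The altitude from B has length 2·area/b ≈ 126.07.

h_B ≈ 126.069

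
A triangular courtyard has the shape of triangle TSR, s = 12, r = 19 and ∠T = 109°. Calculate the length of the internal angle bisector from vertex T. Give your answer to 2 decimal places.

By the law of cosines, t² = s² + r² − 2·s·r·cos T = 653.46, so t ≈ 25.563.
The bisector from T has length 2·s·r·cos(∠T/2)/(s+r) ≈ 8.542.

t_T ≈ 8.54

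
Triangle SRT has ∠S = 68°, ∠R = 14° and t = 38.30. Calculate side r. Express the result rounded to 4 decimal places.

9.3567

The third angle is ∠T = 180° − ∠S − ∠R = 98.00°.
Law of sines: r = t·sin R/sin T ≈ 9.3567.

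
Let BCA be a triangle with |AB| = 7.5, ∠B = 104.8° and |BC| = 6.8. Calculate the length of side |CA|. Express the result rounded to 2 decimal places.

By the law of cosines, |CA|² = |AB|² + |BC|² − 2·|AB|·|BC|·cos B = 128.55, so |CA| ≈ 11.338.

11.34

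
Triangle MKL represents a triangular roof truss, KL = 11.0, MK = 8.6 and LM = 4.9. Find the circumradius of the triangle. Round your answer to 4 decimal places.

R ≈ 5.7176

By the law of cosines, cos M = (LM² + MK² − KL²) / (2·LM·MK) ≈ -0.27326, so ∠M ≈ 105.86°.
Circumradius = KL/(2 sin M) ≈ 5.7176.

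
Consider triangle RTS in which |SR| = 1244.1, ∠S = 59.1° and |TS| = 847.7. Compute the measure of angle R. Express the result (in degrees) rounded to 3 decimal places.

∠R ≈ 41.967°

By the law of cosines, |RT|² = |TS|² + |SR|² − 2·|TS|·|SR|·cos S = 1.1832e+06, so |RT| ≈ 1087.7.
Law of cosines again: cos R = (|SR|² + |RT|² − |TS|²)/(2·|SR|·|RT|) ≈ 0.74353, so ∠R ≈ 41.97°.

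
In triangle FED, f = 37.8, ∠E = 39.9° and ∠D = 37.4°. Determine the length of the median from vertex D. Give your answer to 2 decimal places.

The third angle is ∠F = 180° − ∠E − ∠D = 102.70°.
Law of sines: e = f·sin E/sin F ≈ 24.855.
Law of sines: d = f·sin D/sin F ≈ 23.535.
Median from D: ½√(2·f² + 2·e² − d²) ≈ 29.746.

m_D ≈ 29.75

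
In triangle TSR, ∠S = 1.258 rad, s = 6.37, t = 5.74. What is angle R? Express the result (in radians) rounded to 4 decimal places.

Law of sines: sin T = t·sin S/s ≈ 0.85737.
Since s ≥ t, only the acute value applies: ∠T ≈ 1.030 rad.
Then ∠R = π − ∠S − ∠T ≈ 0.853 rad.

∠R ≈ 0.8534 rad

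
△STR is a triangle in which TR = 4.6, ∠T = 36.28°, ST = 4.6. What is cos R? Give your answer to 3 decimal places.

cos R ≈ 0.311

By the law of cosines, RS² = ST² + TR² − 2·ST·TR·cos T = 8.2044, so RS ≈ 2.8643.
Law of cosines again: cos R = (TR² + RS² − ST²)/(2·TR·RS) ≈ 0.31134, so ∠R ≈ 71.86°.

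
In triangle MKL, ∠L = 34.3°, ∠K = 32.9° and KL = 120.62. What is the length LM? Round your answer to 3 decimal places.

The third angle is ∠M = 180° − ∠K − ∠L = 112.80°.
Law of sines: LM = KL·sin K/sin M ≈ 71.071.

71.071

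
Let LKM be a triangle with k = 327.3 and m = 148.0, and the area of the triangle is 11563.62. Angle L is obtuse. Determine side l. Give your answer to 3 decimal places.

From area = ½·k·m·sin L, we get sin L = 2·area/(k·m) ≈ 0.47744.
Taking the obtuse solution, ∠L ≈ 151.48°.
Law of cosines then gives l ≈ 462.77.

462.769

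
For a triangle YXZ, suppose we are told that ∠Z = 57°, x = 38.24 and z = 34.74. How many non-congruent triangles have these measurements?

2

x·sin Z = 38.24·sin(57°) ≈ 32.07.
Since x sin Z < z < x (32.07 < 34.74 < 38.24), two triangles exist.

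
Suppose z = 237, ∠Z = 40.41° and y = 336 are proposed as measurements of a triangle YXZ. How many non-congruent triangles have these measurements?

y·sin Z = 336·sin(40.41°) ≈ 217.8.
Since y sin Z < z < y (217.8 < 237 < 336), two triangles exist.

2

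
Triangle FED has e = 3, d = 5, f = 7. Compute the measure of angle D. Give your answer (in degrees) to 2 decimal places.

By the law of cosines, cos D = (f² + e² − d²) / (2·f·e) ≈ 0.78571, so ∠D ≈ 38.21°.

38.21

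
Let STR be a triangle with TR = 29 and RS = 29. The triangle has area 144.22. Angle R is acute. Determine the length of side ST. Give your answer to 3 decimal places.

10.101

From area = ½·TR·RS·sin R, we get sin R = 2·area/(TR·RS) ≈ 0.34297.
Taking the acute solution, ∠R ≈ 20.06°.
Law of cosines then gives ST ≈ 10.101.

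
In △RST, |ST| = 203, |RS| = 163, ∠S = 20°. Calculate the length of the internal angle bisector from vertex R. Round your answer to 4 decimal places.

t_R ≈ 57.4822

By the law of cosines, |TR|² = |RS|² + |ST|² − 2·|RS|·|ST|·cos S = 5591, so |TR| ≈ 74.773.
Law of cosines again: cos R = (|TR|² + |RS|² − |ST|²)/(2·|TR|·|RS|) ≈ -0.37122, so ∠R ≈ 111.79°.
The bisector from R has length 2·|TR|·|RS|·cos(∠R/2)/(|TR|+|RS|) ≈ 57.482.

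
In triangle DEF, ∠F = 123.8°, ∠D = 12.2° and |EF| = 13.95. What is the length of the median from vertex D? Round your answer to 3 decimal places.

The third angle is ∠E = 180° − ∠F − ∠D = 44.00°.
Law of sines: |FD| = |EF|·sin E/sin D ≈ 45.856.
Law of sines: |DE| = |EF|·sin F/sin D ≈ 54.855.
Median from D: ½√(2·|FD|² + 2·|DE|² − |EF|²) ≈ 50.073.

50.073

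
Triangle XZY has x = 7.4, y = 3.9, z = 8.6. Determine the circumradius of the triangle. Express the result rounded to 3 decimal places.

By the law of cosines, cos X = (z² + y² − x²) / (2·z·y) ≈ 0.51297, so ∠X ≈ 1.0322 rad.
Circumradius = x/(2 sin X) ≈ 4.3103.

R ≈ 4.310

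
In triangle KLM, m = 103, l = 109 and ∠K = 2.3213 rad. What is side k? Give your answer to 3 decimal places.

194.432

By the law of cosines, k² = l² + m² − 2·l·m·cos K = 37804, so k ≈ 194.43.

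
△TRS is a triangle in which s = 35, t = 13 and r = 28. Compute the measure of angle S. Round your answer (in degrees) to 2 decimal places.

∠S ≈ 111.94°

By the law of cosines, cos S = (t² + r² − s²) / (2·t·r) ≈ -0.37363, so ∠S ≈ 111.94°.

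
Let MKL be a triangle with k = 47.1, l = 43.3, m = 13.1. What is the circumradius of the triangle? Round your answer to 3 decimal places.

R ≈ 23.825

By the law of cosines, cos M = (k² + l² − m²) / (2·k·l) ≈ 0.96147, so ∠M ≈ 15.96°.
Circumradius = m/(2 sin M) ≈ 23.825.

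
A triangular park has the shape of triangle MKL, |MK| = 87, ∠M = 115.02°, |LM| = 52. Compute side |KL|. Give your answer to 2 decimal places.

By the law of cosines, |KL|² = |LM|² + |MK|² − 2·|LM|·|MK|·cos M = 14100, so |KL| ≈ 118.74.

118.74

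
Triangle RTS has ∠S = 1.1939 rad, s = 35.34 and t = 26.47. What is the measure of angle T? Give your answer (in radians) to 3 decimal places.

Law of sines: sin T = t·sin S/s ≈ 0.69644.
Since s ≥ t, only the acute value applies: ∠T ≈ 0.7704 rad.
Then ∠R = π − ∠S − ∠T ≈ 1.1773 rad.

∠T ≈ 0.770 rad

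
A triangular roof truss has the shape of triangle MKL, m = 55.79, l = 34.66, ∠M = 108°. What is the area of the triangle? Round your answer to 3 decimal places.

565.322

Law of sines: sin L = l·sin M/m ≈ 0.59085.
Since m ≥ l, only the acute value applies: ∠L ≈ 36.22°.
Then ∠K = 180° − ∠M − ∠L ≈ 35.78°.
Law of sines gives k = m·sin K/sin M ≈ 34.3.
Area = ½·m·l·sin K ≈ 565.32.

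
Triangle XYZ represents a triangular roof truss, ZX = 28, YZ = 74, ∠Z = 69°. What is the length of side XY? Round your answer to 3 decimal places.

69.101

By the law of cosines, XY² = YZ² + ZX² − 2·YZ·ZX·cos Z = 4774.9, so XY ≈ 69.101.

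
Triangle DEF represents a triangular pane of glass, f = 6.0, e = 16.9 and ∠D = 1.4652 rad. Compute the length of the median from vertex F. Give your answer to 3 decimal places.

By the law of cosines, d² = e² + f² − 2·e·f·cos D = 300.23, so d ≈ 17.327.
Median from F: ½√(2·d² + 2·e² − f²) ≈ 16.85.

m_F ≈ 16.850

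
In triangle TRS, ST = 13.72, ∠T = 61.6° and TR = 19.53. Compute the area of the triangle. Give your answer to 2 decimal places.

area ≈ 117.85

Area = ½·ST·TR·sin T ≈ 117.85.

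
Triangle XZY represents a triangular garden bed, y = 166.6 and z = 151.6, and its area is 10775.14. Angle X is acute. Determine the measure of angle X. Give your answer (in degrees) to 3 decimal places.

58.567

From area = ½·z·y·sin X, we get sin X = 2·area/(z·y) ≈ 0.85325.
Taking the acute solution, ∠X ≈ 58.57°.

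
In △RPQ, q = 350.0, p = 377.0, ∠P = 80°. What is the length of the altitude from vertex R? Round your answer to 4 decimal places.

344.6827

Law of sines: sin Q = q·sin P/p ≈ 0.91428.
Since p ≥ q, only the acute value applies: ∠Q ≈ 66.10°.
Then ∠R = 180° − ∠P − ∠Q ≈ 33.90°.
Law of sines gives r = p·sin R/sin P ≈ 213.49.
Area = ½·p·q·sin R ≈ 36794.
The altitude from R has length 2·area/r ≈ 344.68.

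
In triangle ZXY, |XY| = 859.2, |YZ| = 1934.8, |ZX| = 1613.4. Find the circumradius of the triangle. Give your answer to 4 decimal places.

977.7413

By the law of cosines, cos Z = (|YZ|² + |ZX|² − |XY|²) / (2·|YZ|·|ZX|) ≈ 0.89830, so ∠Z ≈ 26.06°.
Circumradius = |XY|/(2 sin Z) ≈ 977.74.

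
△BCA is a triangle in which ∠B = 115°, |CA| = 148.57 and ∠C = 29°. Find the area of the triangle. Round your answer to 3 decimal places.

area ≈ 3470.136

The third angle is ∠A = 180° − ∠B − ∠C = 36.00°.
Law of sines: |AB| = |CA|·sin C/sin B ≈ 79.474.
Law of sines: |BC| = |CA|·sin A/sin B ≈ 96.355.
Area = ½·|CA|·|AB|·sin A ≈ 3470.1.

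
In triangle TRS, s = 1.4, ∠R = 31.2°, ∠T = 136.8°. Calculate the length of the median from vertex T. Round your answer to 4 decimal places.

The third angle is ∠S = 180° − ∠T − ∠R = 12.00°.
Law of sines: t = s·sin T/sin S ≈ 4.6095.
Law of sines: r = s·sin R/sin S ≈ 3.4882.
Median from T: ½√(2·r² + 2·s² − t²) ≈ 1.3236.

1.3236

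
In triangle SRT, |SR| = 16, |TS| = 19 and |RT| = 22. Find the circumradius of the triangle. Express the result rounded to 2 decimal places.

11.27

By the law of cosines, cos S = (|TS|² + |SR|² − |RT|²) / (2·|TS|·|SR|) ≈ 0.21875, so ∠S ≈ 77.36°.
Circumradius = |RT|/(2 sin S) ≈ 11.273.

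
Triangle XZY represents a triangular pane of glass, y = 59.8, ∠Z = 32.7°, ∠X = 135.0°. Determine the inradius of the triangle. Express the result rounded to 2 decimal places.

The third angle is ∠Y = 180° − ∠X − ∠Z = 12.30°.
Law of sines: x = y·sin X/sin Y ≈ 198.49.
Law of sines: z = y·sin Z/sin Y ≈ 151.65.
Area = ½·y·x·sin Z ≈ 3206.3.
Semiperimeter s = (198.49+151.65+59.8)/2 = 204.97.
Inradius = area/s = 3206.3/204.97 ≈ 15.643.

r ≈ 15.64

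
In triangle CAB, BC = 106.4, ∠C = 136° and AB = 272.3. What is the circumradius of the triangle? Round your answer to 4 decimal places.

Law of sines: sin A = BC·sin C/AB ≈ 0.27143.
Since AB ≥ BC, only the acute value applies: ∠A ≈ 15.75°.
Then ∠B = 180° − ∠C − ∠A ≈ 28.25°.
Law of sines gives CA = AB·sin B/sin C ≈ 185.54.
Circumradius = AB/(2 sin C) ≈ 196.

R ≈ 195.9956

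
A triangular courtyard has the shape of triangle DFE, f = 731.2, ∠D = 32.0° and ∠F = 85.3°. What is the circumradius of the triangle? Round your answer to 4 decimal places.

R ≈ 366.8335

The third angle is ∠E = 180° − ∠D − ∠F = 62.70°.
Law of sines: d = f·sin D/sin F ≈ 388.78.
Law of sines: e = f·sin E/sin F ≈ 651.95.
Circumradius = f/(2 sin F) ≈ 366.83.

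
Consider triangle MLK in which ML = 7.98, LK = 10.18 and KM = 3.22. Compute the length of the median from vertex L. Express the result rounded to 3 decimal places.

Median from L: ½√(2·ML² + 2·LK² − KM²) ≈ 9.0036.

m_L ≈ 9.004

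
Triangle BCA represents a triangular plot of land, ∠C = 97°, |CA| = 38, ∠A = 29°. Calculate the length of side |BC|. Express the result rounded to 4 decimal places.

22.7718

The third angle is ∠B = 180° − ∠C − ∠A = 54.00°.
Law of sines: |BC| = |CA|·sin A/sin B ≈ 22.772.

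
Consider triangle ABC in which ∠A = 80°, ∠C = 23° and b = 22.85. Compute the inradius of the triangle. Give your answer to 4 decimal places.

3.7417

The third angle is ∠B = 180° − ∠C − ∠A = 77.00°.
Law of sines: a = b·sin A/sin B ≈ 23.095.
Law of sines: c = b·sin C/sin B ≈ 9.1631.
Area = ½·b·a·sin C ≈ 103.1.
Semiperimeter s = (23.095+22.85+9.1631)/2 = 27.554.
Inradius = area/s = 103.1/27.554 ≈ 3.7417.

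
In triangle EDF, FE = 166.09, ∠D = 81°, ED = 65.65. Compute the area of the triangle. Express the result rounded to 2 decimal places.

area ≈ 5290.43

Law of sines: sin F = ED·sin D/FE ≈ 0.39040.
Since FE ≥ ED, only the acute value applies: ∠F ≈ 22.98°.
Then ∠E = 180° − ∠D − ∠F ≈ 76.02°.
Law of sines gives DF = FE·sin E/sin D ≈ 163.18.
Area = ½·FE·ED·sin E ≈ 5290.4.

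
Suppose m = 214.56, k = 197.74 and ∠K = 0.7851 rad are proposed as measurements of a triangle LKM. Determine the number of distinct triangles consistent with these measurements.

m·sin K = 214.56·sin(0.7851 rad) ≈ 151.7.
Since m sin K < k < m (151.7 < 197.74 < 214.56), two triangles exist.

2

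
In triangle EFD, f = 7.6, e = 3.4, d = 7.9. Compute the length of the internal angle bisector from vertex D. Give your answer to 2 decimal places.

t_D ≈ 3.54

By the law of cosines, cos D = (e² + f² − d²) / (2·e·f) ≈ 0.13371, so ∠D ≈ 82.32°.
The bisector from D has length 2·e·f·cos(∠D/2)/(e+f) ≈ 3.5372.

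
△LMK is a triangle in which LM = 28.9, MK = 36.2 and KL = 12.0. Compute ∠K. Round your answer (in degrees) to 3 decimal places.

44.542

By the law of cosines, cos K = (MK² + KL² − LM²) / (2·MK·KL) ≈ 0.71274, so ∠K ≈ 44.54°.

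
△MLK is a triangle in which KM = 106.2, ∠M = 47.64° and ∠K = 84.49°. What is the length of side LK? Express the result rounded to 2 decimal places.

105.81

The third angle is ∠L = 180° − ∠K − ∠M = 47.87°.
Law of sines: LK = KM·sin M/sin L ≈ 105.81.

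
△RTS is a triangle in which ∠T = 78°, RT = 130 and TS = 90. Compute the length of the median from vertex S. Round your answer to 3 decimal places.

By the law of cosines, SR² = RT² + TS² − 2·RT·TS·cos T = 20135, so SR ≈ 141.9.
Median from S: ½√(2·TS² + 2·SR² − RT²) ≈ 99.461.

m_S ≈ 99.461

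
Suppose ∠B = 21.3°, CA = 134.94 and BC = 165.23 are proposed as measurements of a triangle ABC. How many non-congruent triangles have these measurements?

2

BC·sin B = 165.23·sin(21.3°) ≈ 60.02.
Since BC sin B < CA < BC (60.02 < 134.94 < 165.23), two triangles exist.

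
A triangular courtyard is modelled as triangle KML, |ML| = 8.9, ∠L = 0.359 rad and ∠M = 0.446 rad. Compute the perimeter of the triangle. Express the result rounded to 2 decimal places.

18.56

The third angle is ∠K = π − ∠M − ∠L = 2.337 rad.
Law of sines: |LK| = |ML|·sin M/sin K ≈ 5.3259.
Law of sines: |KM| = |ML|·sin L/sin K ≈ 4.3379.
Semiperimeter s = (8.9+5.3259+4.3379)/2 = 9.2819.
Perimeter = 8.9 + 5.3259 + 4.3379 = 18.564.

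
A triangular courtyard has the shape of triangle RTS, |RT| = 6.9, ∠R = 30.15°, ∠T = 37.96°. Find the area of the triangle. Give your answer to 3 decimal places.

area ≈ 7.926

The third angle is ∠S = 180° − ∠R − ∠T = 111.89°.
Law of sines: |TS| = |RT|·sin R/sin S ≈ 3.7349.
Law of sines: |SR| = |RT|·sin T/sin S ≈ 4.5741.
Area = ½·|RT|·|TS|·sin T ≈ 7.926.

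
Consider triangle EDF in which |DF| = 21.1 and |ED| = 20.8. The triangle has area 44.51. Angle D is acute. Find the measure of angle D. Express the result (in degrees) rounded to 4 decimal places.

From area = ½·|ED|·|DF|·sin D, we get sin D = 2·area/(|ED|·|DF|) ≈ 0.20283.
Taking the acute solution, ∠D ≈ 11.70°.

11.7028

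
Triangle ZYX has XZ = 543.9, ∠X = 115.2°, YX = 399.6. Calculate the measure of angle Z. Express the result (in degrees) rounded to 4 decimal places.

26.8563

By the law of cosines, ZY² = YX² + XZ² − 2·YX·XZ·cos X = 6.4059e+05, so ZY ≈ 800.37.
Law of cosines again: cos Z = (XZ² + ZY² − YX²)/(2·XZ·ZY) ≈ 0.89214, so ∠Z ≈ 26.86°.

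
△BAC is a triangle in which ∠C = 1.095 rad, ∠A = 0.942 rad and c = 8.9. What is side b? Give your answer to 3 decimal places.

8.944

The third angle is ∠B = π − ∠A − ∠C = 1.105 rad.
Law of sines: b = c·sin B/sin C ≈ 8.9436.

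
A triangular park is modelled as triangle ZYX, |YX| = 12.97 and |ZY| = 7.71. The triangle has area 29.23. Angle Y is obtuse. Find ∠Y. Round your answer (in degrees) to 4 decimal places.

144.2247

From area = ½·|ZY|·|YX|·sin Y, we get sin Y = 2·area/(|ZY|·|YX|) ≈ 0.58461.
Taking the obtuse solution, ∠Y ≈ 144.22°.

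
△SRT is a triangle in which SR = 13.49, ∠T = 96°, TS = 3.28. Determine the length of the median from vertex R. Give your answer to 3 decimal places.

13.021

Law of sines: sin R = TS·sin T/SR ≈ 0.24181.
Since SR ≥ TS, only the acute value applies: ∠R ≈ 13.99°.
Then ∠S = 180° − ∠T − ∠R ≈ 70.01°.
Law of sines gives RT = SR·sin S/sin T ≈ 12.747.
Median from R: ½√(2·SR² + 2·RT² − TS²) ≈ 13.021.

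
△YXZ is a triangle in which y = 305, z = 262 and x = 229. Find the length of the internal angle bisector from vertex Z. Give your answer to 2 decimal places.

By the law of cosines, cos Z = (y² + x² − z²) / (2·y·x) ≈ 0.54995, so ∠Z ≈ 56.64°.
The bisector from Z has length 2·y·x·cos(∠Z/2)/(y+x) ≈ 230.29.

t_Z ≈ 230.29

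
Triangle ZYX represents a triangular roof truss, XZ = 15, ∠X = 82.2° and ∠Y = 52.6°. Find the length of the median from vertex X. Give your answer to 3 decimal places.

The third angle is ∠Z = 180° − ∠Y − ∠X = 45.20°.
Law of sines: YX = XZ·sin Z/sin Y ≈ 13.398.
Law of sines: ZY = XZ·sin X/sin Y ≈ 18.707.
Median from X: ½√(2·YX² + 2·XZ² − ZY²) ≈ 10.713.

m_X ≈ 10.713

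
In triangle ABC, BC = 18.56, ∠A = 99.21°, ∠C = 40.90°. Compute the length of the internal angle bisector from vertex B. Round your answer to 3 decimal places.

t_B ≈ 13.915

The third angle is ∠B = 180° − ∠C − ∠A = 39.89°.
Law of sines: CA = BC·sin B/sin A ≈ 12.058.
Law of sines: AB = BC·sin C/sin A ≈ 12.311.
The bisector from B has length 2·AB·BC·cos(∠B/2)/(AB+BC) ≈ 13.915.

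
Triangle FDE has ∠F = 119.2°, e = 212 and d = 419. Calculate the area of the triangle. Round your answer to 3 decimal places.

Area = ½·d·e·sin F ≈ 38770.

38769.961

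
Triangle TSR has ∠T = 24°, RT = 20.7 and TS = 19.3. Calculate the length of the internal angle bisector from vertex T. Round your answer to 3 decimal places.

By the law of cosines, SR² = RT² + TS² − 2·RT·TS·cos T = 71.039, so SR ≈ 8.4285.
The bisector from T has length 2·RT·TS·cos(∠T/2)/(RT+TS) ≈ 19.539.

t_T ≈ 19.539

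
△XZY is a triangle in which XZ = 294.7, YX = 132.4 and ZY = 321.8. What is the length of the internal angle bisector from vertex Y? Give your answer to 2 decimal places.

157.07

By the law of cosines, cos Y = (ZY² + YX² − XZ²) / (2·ZY·YX) ≈ 0.40178, so ∠Y ≈ 66.31°.
The bisector from Y has length 2·ZY·YX·cos(∠Y/2)/(ZY+YX) ≈ 157.07.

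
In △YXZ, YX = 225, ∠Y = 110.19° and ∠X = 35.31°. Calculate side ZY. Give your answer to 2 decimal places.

The third angle is ∠Z = 180° − ∠Y − ∠X = 34.50°.
Law of sines: ZY = YX·sin X/sin Z ≈ 229.61.

229.61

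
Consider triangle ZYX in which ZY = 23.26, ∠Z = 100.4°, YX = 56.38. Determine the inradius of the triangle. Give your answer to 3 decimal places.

8.528

Law of sines: sin X = ZY·sin Z/YX ≈ 0.40578.
Since YX ≥ ZY, only the acute value applies: ∠X ≈ 23.94°.
Then ∠Y = 180° − ∠Z − ∠X ≈ 55.66°.
Law of sines gives XZ = YX·sin Y/sin Z ≈ 47.331.
Area = ½·YX·ZY·sin Y ≈ 541.41.
Semiperimeter s = (56.38+47.331+23.26)/2 = 63.485.
Inradius = area/s = 541.41/63.485 ≈ 8.5282.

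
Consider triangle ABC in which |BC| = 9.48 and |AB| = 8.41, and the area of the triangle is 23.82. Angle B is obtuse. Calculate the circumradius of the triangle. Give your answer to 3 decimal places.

From area = ½·|AB|·|BC|·sin B, we get sin B = 2·area/(|AB|·|BC|) ≈ 0.59754.
Taking the obtuse solution, ∠B ≈ 143.31°.
Law of cosines then gives |CA| ≈ 16.984.
Circumradius = |CA|/(2 sin B) ≈ 14.212.

R ≈ 14.212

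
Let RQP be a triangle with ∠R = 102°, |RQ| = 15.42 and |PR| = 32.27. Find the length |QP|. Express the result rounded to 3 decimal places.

38.549

By the law of cosines, |QP|² = |PR|² + |RQ|² − 2·|PR|·|RQ|·cos R = 1486, so |QP| ≈ 38.549.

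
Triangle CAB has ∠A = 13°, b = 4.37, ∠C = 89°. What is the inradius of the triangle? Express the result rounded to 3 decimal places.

r ≈ 0.446

The third angle is ∠B = 180° − ∠C − ∠A = 78.00°.
Law of sines: c = b·sin C/sin B ≈ 4.4669.
Law of sines: a = b·sin A/sin B ≈ 1.005.
Area = ½·b·c·sin A ≈ 2.1956.
Semiperimeter s = (4.4669+1.005+4.37)/2 = 4.921.
Inradius = area/s = 2.1956/4.921 ≈ 0.44617.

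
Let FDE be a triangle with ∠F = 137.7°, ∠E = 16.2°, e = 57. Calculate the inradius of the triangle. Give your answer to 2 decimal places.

The third angle is ∠D = 180° − ∠E − ∠F = 26.10°.
Law of sines: f = e·sin F/sin E ≈ 137.5.
Law of sines: d = e·sin D/sin E ≈ 89.883.
Area = ½·e·f·sin D ≈ 1724.
Semiperimeter s = (137.5+89.883+57)/2 = 142.19.
Inradius = area/s = 1724/142.19 ≈ 12.125.

r ≈ 12.12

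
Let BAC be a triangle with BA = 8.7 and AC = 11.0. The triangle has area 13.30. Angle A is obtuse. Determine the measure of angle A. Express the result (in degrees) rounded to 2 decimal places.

∠A ≈ 163.86°

From area = ½·BA·AC·sin A, we get sin A = 2·area/(BA·AC) ≈ 0.27795.
Taking the obtuse solution, ∠A ≈ 163.86°.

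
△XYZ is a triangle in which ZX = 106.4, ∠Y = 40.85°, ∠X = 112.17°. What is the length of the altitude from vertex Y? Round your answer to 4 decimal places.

The third angle is ∠Z = 180° − ∠X − ∠Y = 26.98°.
Law of sines: YZ = ZX·sin X/sin Y ≈ 150.64.
Law of sines: XY = ZX·sin Z/sin Y ≈ 73.8.
Area = ½·ZX·YZ·sin Z ≈ 3635.9.
The altitude from Y has length 2·area/ZX ≈ 68.344.

68.3443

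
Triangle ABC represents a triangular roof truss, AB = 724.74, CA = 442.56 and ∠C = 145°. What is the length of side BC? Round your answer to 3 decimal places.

Law of sines: sin B = CA·sin C/AB ≈ 0.35025.
Since AB ≥ CA, only the acute value applies: ∠B ≈ 20.50°.
Then ∠A = 180° − ∠C − ∠B ≈ 14.50°.
Law of sines gives BC = AB·sin A/sin C ≈ 316.31.

316.308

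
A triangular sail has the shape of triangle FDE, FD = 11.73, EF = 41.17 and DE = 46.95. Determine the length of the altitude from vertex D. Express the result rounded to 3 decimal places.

Semiperimeter s = (46.95 + 41.17 + 11.73)/2 = 49.925.
Heron's formula: area = √(49.925·2.975·8.755·38.195) ≈ 222.86.
The altitude from D has length 2·area/EF ≈ 10.826.

h_D ≈ 10.826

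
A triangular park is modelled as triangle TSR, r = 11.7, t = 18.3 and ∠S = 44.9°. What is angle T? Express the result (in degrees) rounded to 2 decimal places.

By the law of cosines, s² = r² + t² − 2·r·t·cos S = 168.45, so s ≈ 12.979.
Law of cosines again: cos T = (s² + r² − t²)/(2·s·r) ≈ -0.09728, so ∠T ≈ 95.58°.

95.58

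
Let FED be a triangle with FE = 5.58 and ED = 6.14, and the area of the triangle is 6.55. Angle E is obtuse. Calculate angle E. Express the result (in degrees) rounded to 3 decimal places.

∠E ≈ 157.520°

From area = ½·FE·ED·sin E, we get sin E = 2·area/(FE·ED) ≈ 0.38236.
Taking the obtuse solution, ∠E ≈ 157.52°.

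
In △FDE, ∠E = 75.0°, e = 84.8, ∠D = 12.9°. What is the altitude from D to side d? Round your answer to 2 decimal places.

The third angle is ∠F = 180° − ∠D − ∠E = 92.10°.
Law of sines: f = e·sin F/sin E ≈ 87.732.
Law of sines: d = e·sin D/sin E ≈ 19.599.
Area = ½·e·f·sin D ≈ 830.46.
The altitude from D has length 2·area/d ≈ 84.743.

h_D ≈ 84.74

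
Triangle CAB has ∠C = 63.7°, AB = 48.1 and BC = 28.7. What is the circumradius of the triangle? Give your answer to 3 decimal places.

Law of sines: sin A = BC·sin C/AB ≈ 0.53491.
Since AB ≥ BC, only the acute value applies: ∠A ≈ 32.34°.
Then ∠B = 180° − ∠C − ∠A ≈ 83.96°.
Law of sines gives CA = AB·sin B/sin C ≈ 53.356.
Circumradius = AB/(2 sin C) ≈ 26.827.

R ≈ 26.827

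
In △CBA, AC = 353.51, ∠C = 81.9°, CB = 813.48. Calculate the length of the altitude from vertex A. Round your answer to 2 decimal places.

By the law of cosines, BA² = AC² + CB² − 2·AC·CB·cos C = 7.0568e+05, so BA ≈ 840.05.
Area = ½·AC·CB·sin C ≈ 1.4235e+05.
The altitude from A has length 2·area/CB ≈ 349.98.

349.98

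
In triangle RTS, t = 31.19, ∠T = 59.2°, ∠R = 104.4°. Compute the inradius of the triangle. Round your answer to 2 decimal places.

The third angle is ∠S = 180° − ∠R − ∠T = 16.40°.
Law of sines: r = t·sin R/sin T ≈ 35.171.
Law of sines: s = t·sin S/sin T ≈ 10.252.
Area = ½·t·r·sin S ≈ 154.86.
Semiperimeter p = (35.171+31.19+10.252)/2 = 38.306.
Inradius = area/p = 154.86/38.306 ≈ 4.0427.

4.04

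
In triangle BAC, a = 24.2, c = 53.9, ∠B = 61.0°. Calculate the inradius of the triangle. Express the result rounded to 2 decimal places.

9.11

By the law of cosines, b² = a² + c² − 2·a·c·cos B = 2226.1, so b ≈ 47.182.
Area = ½·a·c·sin B ≈ 570.42.
Semiperimeter s = (47.182+24.2+53.9)/2 = 62.641.
Inradius = area/s = 570.42/62.641 ≈ 9.1062.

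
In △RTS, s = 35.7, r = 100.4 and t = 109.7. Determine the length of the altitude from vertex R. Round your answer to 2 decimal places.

h_R ≈ 35.54

Semiperimeter p = (100.4 + 109.7 + 35.7)/2 = 122.9.
Heron's formula: area = √(122.9·22.5·13.2·87.2) ≈ 1784.1.
The altitude from R has length 2·area/r ≈ 35.539.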